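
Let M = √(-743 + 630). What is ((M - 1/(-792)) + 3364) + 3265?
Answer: 5250169/792 + I*√113 ≈ 6629.0 + 10.63*I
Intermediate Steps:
M = I*√113 (M = √(-113) = I*√113 ≈ 10.63*I)
((M - 1/(-792)) + 3364) + 3265 = ((I*√113 - 1/(-792)) + 3364) + 3265 = ((I*√113 - 1*(-1/792)) + 3364) + 3265 = ((I*√113 + 1/792) + 3364) + 3265 = ((1/792 + I*√113) + 3364) + 3265 = (2664289/792 + I*√113) + 3265 = 5250169/792 + I*√113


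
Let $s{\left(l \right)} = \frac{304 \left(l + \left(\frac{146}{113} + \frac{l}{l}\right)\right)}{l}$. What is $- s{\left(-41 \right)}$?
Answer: $- \frac{1329696}{4633} \approx -287.01$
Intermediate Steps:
$s{\left(l \right)} = \frac{\frac{78736}{113} + 304 l}{l}$ ($s{\left(l \right)} = \frac{304 \left(l + \left(146 \cdot \frac{1}{113} + 1\right)\right)}{l} = \frac{304 \left(l + \left(\frac{146}{113} + 1\right)\right)}{l} = \frac{304 \left(l + \frac{259}{113}\right)}{l} = \frac{304 \left(\frac{259}{113} + l\right)}{l} = \frac{\frac{78736}{113} + 304 l}{l}$)
$- s{\left(-41 \right)} = - (304 + \frac{78736}{113 \left(-41\right)}) = - (304 + \frac{78736}{113} \left(- \frac{1}{41}\right)) = - (304 - \frac{78736}{4633}) = \left(-1\right) \frac{1329696}{4633} = - \frac{1329696}{4633}$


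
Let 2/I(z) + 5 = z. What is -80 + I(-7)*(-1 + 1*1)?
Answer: -80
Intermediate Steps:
I(z) = 2/(-5 + z)
-80 + I(-7)*(-1 + 1*1) = -80 + (2/(-5 - 7))*(-1 + 1*1) = -80 + (2/(-12))*(-1 + 1) = -80 + (2*(-1/12))*0 = -80 - ⅙*0 = -80 + 0 = -80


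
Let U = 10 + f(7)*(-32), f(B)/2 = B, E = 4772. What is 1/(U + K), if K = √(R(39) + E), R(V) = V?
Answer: -438/187033 - √4811/187033 ≈ -0.0027127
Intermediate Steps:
f(B) = 2*B
U = -438 (U = 10 + (2*7)*(-32) = 10 + 14*(-32) = 10 - 448 = -438)
K = √4811 (K = √(39 + 4772) = √4811 ≈ 69.361)
1/(U + K) = 1/(-438 + √4811)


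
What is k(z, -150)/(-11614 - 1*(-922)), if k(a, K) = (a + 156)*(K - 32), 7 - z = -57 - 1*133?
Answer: 32123/5346 ≈ 6.0088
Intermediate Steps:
z = 197 (z = 7 - (-57 - 1*133) = 7 - (-57 - 133) = 7 - 1*(-190) = 7 + 190 = 197)
k(a, K) = (-32 + K)*(156 + a) (k(a, K) = (156 + a)*(-32 + K) = (-32 + K)*(156 + a))
k(z, -150)/(-11614 - 1*(-922)) = (-4992 - 32*197 + 156*(-150) - 150*197)/(-11614 - 1*(-922)) = (-4992 - 6304 - 23400 - 29550)/(-11614 + 922) = -64246/(-10692) = -64246*(-1/10692) = 32123/5346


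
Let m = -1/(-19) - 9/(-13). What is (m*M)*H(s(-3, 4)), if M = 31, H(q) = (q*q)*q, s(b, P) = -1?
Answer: -5704/247 ≈ -23.093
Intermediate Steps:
H(q) = q³ (H(q) = q²*q = q³)
m = 184/247 (m = -1*(-1/19) - 9*(-1/13) = 1/19 + 9/13 = 184/247 ≈ 0.74494)
(m*M)*H(s(-3, 4)) = ((184/247)*31)*(-1)³ = (5704/247)*(-1) = -5704/247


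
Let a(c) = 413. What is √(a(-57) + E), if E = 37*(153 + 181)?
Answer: 3*√1419 ≈ 113.01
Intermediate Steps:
E = 12358 (E = 37*334 = 12358)
√(a(-57) + E) = √(413 + 12358) = √12771 = 3*√1419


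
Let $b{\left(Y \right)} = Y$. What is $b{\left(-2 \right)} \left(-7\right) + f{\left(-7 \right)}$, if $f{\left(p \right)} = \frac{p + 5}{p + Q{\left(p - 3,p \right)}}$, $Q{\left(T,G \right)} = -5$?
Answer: $\frac{85}{6} \approx 14.167$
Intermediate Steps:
$f{\left(p \right)} = \frac{5 + p}{-5 + p}$ ($f{\left(p \right)} = \frac{p + 5}{p - 5} = \frac{5 + p}{-5 + p}$)
$b{\left(-2 \right)} \left(-7\right) + f{\left(-7 \right)} = \left(-2\right) \left(-7\right) + \frac{5 - 7}{-5 - 7} = 14 + \frac{1}{-12} \left(-2\right) = 14 - - \frac{1}{6} = 14 + \frac{1}{6} = \frac{85}{6}$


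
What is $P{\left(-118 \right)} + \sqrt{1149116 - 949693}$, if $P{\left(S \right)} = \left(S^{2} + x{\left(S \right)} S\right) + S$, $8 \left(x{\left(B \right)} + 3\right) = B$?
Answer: $\frac{31801}{2} + \sqrt{199423} \approx 16347.0$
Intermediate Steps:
$x{\left(B \right)} = -3 + \frac{B}{8}$
$P{\left(S \right)} = S + S^{2} + S \left(-3 + \frac{S}{8}\right)$ ($P{\left(S \right)} = \left(S^{2} + \left(-3 + \frac{S}{8}\right) S\right) + S = \left(S^{2} + S \left(-3 + \frac{S}{8}\right)\right) + S = S + S^{2} + S \left(-3 + \frac{S}{8}\right)$)
$P{\left(-118 \right)} + \sqrt{1149116 - 949693} = \frac{1}{8} \left(-118\right) \left(-16 + 9 \left(-118\right)\right) + \sqrt{1149116 - 949693} = \frac{1}{8} \left(-118\right) \left(-16 - 1062\right) + \sqrt{199423} = \frac{1}{8} \left(-118\right) \left(-1078\right) + \sqrt{199423} = \frac{31801}{2} + \sqrt{199423}$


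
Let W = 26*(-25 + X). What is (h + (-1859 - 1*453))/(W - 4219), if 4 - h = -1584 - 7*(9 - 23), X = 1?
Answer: 822/4843 ≈ 0.16973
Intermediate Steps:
W = -624 (W = 26*(-25 + 1) = 26*(-24) = -624)
h = 1490 (h = 4 - (-1584 - 7*(9 - 23)) = 4 - (-1584 - 7*(-14)) = 4 - (-1584 + 98) = 4 - 1*(-1486) = 4 + 1486 = 1490)
(h + (-1859 - 1*453))/(W - 4219) = (1490 + (-1859 - 1*453))/(-624 - 4219) = (1490 + (-1859 - 453))/(-4843) = (1490 - 2312)*(-1/4843) = -822*(-1/4843) = 822/4843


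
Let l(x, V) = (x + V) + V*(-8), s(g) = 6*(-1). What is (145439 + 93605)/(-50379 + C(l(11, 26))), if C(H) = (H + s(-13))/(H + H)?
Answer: -27251016/5743147 ≈ -4.7450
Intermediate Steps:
s(g) = -6
l(x, V) = x - 7*V (l(x, V) = (V + x) - 8*V = x - 7*V)
C(H) = (-6 + H)/(2*H) (C(H) = (H - 6)/(H + H) = (-6 + H)/((2*H)) = (-6 + H)*(1/(2*H)) = (-6 + H)/(2*H))
(145439 + 93605)/(-50379 + C(l(11, 26))) = (145439 + 93605)/(-50379 + (-6 + (11 - 7*26))/(2*(11 - 7*26))) = 239044/(-50379 + (-6 + (11 - 182))/(2*(11 - 182))) = 239044/(-50379 + (½)*(-6 - 171)/(-171)) = 239044/(-50379 + (½)*(-1/171)*(-177)) = 239044/(-50379 + 59/114) = 239044/(-5743147/114) = 239044*(-114/5743147) = -27251016/5743147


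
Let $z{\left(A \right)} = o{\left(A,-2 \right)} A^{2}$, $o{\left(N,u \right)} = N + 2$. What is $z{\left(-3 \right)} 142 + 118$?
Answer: $-1160$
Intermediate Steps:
$o{\left(N,u \right)} = 2 + N$
$z{\left(A \right)} = A^{2} \left(2 + A\right)$ ($z{\left(A \right)} = \left(2 + A\right) A^{2} = A^{2} \left(2 + A\right)$)
$z{\left(-3 \right)} 142 + 118 = \left(-3\right)^{2} \left(2 - 3\right) 142 + 118 = 9 \left(-1\right) 142 + 118 = \left(-9\right) 142 + 118 = -1278 + 118 = -1160$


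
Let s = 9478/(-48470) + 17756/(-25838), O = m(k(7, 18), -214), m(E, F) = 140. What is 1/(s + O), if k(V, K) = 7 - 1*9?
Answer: 313091965/43556493629 ≈ 0.0071882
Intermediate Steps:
k(V, K) = -2 (k(V, K) = 7 - 9 = -2)
O = 140
s = -276381471/313091965 (s = 9478*(-1/48470) + 17756*(-1/25838) = -4739/24235 - 8878/12919 = -276381471/313091965 ≈ -0.88275)
1/(s + O) = 1/(-276381471/313091965 + 140) = 1/(43556493629/313091965) = 313091965/43556493629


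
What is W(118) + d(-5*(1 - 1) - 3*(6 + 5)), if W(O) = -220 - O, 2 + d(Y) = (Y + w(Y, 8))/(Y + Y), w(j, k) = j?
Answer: -339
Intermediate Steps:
d(Y) = -1 (d(Y) = -2 + (Y + Y)/(Y + Y) = -2 + (2*Y)/((2*Y)) = -2 + (2*Y)*(1/(2*Y)) = -2 + 1 = -1)
W(118) + d(-5*(1 - 1) - 3*(6 + 5)) = (-220 - 1*118) - 1 = (-220 - 118) - 1 = -338 - 1 = -339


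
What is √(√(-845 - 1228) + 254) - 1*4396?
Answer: -4396 + √(254 + I*√2073) ≈ -4380.0 + 1.4228*I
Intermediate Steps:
√(√(-845 - 1228) + 254) - 1*4396 = √(√(-2073) + 254) - 4396 = √(I*√2073 + 254) - 4396 = √(254 + I*√2073) - 4396 = -4396 + √(254 + I*√2073)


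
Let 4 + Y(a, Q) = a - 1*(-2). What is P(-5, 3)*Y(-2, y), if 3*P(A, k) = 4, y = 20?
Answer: -16/3 ≈ -5.3333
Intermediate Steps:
P(A, k) = 4/3 (P(A, k) = (⅓)*4 = 4/3)
Y(a, Q) = -2 + a (Y(a, Q) = -4 + (a - 1*(-2)) = -4 + (a + 2) = -4 + (2 + a) = -2 + a)
P(-5, 3)*Y(-2, y) = 4*(-2 - 2)/3 = (4/3)*(-4) = -16/3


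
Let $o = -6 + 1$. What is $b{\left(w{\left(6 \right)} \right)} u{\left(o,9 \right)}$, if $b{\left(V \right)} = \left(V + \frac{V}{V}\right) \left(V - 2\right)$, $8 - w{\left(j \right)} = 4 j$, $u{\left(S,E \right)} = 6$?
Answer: $1620$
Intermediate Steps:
$o = -5$
$w{\left(j \right)} = 8 - 4 j$
$b{\left(V \right)} = \left(1 + V\right) \left(-2 + V\right)$ ($b{\left(V \right)} = \left(V + 1\right) \left(-2 + V\right) = \left(1 + V\right) \left(-2 + V\right)$)
$b{\left(w{\left(6 \right)} \right)} u{\left(o,9 \right)} = \left(-2 + \left(8 - 24\right)^{2} - \left(8 - 24\right)\right) 6 = \left(-2 + \left(-16\right)^{2} - -16\right) 6 = \left(-2 + 256 + 16\right) 6 = 270 \cdot 6 = 1620$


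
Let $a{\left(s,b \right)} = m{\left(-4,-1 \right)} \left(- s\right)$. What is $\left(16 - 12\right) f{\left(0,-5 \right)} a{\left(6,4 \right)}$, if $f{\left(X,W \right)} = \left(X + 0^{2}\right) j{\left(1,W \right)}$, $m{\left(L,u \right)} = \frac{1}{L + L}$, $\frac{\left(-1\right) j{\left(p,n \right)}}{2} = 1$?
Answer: $0$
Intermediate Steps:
$j{\left(p,n \right)} = -2$ ($j{\left(p,n \right)} = \left(-2\right) 1 = -2$)
$m{\left(L,u \right)} = \frac{1}{2 L}$
$f{\left(X,W \right)} = - 2 X$ ($f{\left(X,W \right)} = \left(X + 0^{2}\right) \left(-2\right) = \left(X + 0\right) \left(-2\right) = X \left(-2\right) = - 2 X$)
$a{\left(s,b \right)} = \frac{s}{8}$ ($a{\left(s,b \right)} = \frac{1}{2 \left(-4\right)} \left(- s\right) = \frac{1}{2} \left(- \frac{1}{4}\right) \left(- s\right) = - \frac{\left(-1\right) s}{8} = \frac{s}{8}$)
$\left(16 - 12\right) f{\left(0,-5 \right)} a{\left(6,4 \right)} = \left(16 - 12\right) \left(\left(-2\right) 0\right) \frac{1}{8} \cdot 6 = 4 \cdot 0 \cdot \frac{3}{4} = 0 \cdot \frac{3}{4} = 0$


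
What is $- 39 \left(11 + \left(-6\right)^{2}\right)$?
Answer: $-1833$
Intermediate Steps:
$- 39 \left(11 + \left(-6\right)^{2}\right) = - 39 \left(11 + 36\right) = \left(-39\right) 47 = -1833$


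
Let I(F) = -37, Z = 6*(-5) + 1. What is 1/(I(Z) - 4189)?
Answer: -1/4226 ≈ -0.00023663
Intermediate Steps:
Z = -29 (Z = -30 + 1 = -29)
1/(I(Z) - 4189) = 1/(-37 - 4189) = 1/(-4226) = -1/4226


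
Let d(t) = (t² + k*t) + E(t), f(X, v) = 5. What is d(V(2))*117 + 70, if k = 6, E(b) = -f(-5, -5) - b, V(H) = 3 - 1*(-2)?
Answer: 5335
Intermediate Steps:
V(H) = 5 (V(H) = 3 + 2 = 5)
E(b) = -5 - b (E(b) = -1*5 - b = -5 - b)
d(t) = -5 + t² + 5*t (d(t) = (t² + 6*t) + (-5 - t) = -5 + t² + 5*t)
d(V(2))*117 + 70 = (-5 + 5² + 5*5)*117 + 70 = (-5 + 25 + 25)*117 + 70 = 45*117 + 70 = 5265 + 70 = 5335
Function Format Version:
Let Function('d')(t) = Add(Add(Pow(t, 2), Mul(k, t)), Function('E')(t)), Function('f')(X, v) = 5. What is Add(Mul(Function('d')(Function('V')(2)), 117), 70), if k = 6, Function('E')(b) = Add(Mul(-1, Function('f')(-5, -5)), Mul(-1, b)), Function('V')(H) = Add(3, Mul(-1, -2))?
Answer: 5335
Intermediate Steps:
Function('V')(H) = 5 (Function('V')(H) = Add(3, 2) = 5)
Function('E')(b) = Add(-5, Mul(-1, b)) (Function('E')(b) = Add(Mul(-1, 5), Mul(-1, b)) = Add(-5, Mul(-1, b)))
Function('d')(t) = Add(-5, Pow(t, 2), Mul(5, t)) (Function('d')(t) = Add(Add(Pow(t, 2), Mul(6, t)), Add(-5, Mul(-1, t))) = Add(-5, Pow(t, 2), Mul(5, t)))
Add(Mul(Function('d')(Function('V')(2)), 117), 70) = Add(Mul(Add(-5, Pow(5, 2), Mul(5, 5)), 117), 70) = Add(Mul(Add(-5, 25, 25), 117), 70) = Add(Mul(45, 117), 70) = Add(5265, 70) = 5335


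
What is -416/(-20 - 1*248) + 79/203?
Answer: 26405/13601 ≈ 1.9414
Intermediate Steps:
-416/(-20 - 1*248) + 79/203 = -416/(-20 - 248) + 79*(1/203) = -416/(-268) + 79/203 = -416*(-1/268) + 79/203 = 104/67 + 79/203 = 26405/13601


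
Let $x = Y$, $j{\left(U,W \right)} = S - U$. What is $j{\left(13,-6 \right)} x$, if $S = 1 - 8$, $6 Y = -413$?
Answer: $\frac{4130}{3} \approx 1376.7$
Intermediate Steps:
$Y = - \frac{413}{6}$ ($Y = \frac{1}{6} \left(-413\right) = - \frac{413}{6} \approx -68.833$)
$S = -7$
$j{\left(U,W \right)} = -7 - U$
$x = - \frac{413}{6} \approx -68.833$
$j{\left(13,-6 \right)} x = \left(-7 - 13\right) \left(- \frac{413}{6}\right) = \left(-20\right) \left(- \frac{413}{6}\right) = \frac{4130}{3}$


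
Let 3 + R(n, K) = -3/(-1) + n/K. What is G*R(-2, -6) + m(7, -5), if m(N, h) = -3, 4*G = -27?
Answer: -21/4 ≈ -5.2500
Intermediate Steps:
R(n, K) = n/K (R(n, K) = -3 + (-3/(-1) + n/K) = -3 + (-3*(-1) + n/K) = -3 + (3 + n/K) = n/K)
G = -27/4 (G = (¼)*(-27) = -27/4 ≈ -6.7500)
G*R(-2, -6) + m(7, -5) = -(-27)/(2*(-6)) - 3 = -(-27)*(-1)/(2*6) - 3 = -27/4*⅓ - 3 = -9/4 - 3 = -21/4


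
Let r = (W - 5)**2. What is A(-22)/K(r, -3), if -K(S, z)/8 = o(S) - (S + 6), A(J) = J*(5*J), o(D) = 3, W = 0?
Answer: 605/56 ≈ 10.804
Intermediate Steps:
A(J) = 5*J**2
r = 25 (r = (0 - 5)**2 = (-5)**2 = 25)
K(S, z) = 24 + 8*S (K(S, z) = -8*(3 - (S + 6)) = -8*(3 - (6 + S)) = -8*(3 + (-6 - S)) = -8*(-3 - S) = 24 + 8*S)
A(-22)/K(r, -3) = (5*(-22)**2)/(24 + 8*25) = (5*484)/(24 + 200) = 2420/224 = 2420*(1/224) = 605/56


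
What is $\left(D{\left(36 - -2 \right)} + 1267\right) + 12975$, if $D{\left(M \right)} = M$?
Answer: $14280$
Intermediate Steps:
$\left(D{\left(36 - -2 \right)} + 1267\right) + 12975 = \left(\left(36 - -2\right) + 1267\right) + 12975 = \left(\left(36 + 2\right) + 1267\right) + 12975 = \left(38 + 1267\right) + 12975 = 1305 + 12975 = 14280$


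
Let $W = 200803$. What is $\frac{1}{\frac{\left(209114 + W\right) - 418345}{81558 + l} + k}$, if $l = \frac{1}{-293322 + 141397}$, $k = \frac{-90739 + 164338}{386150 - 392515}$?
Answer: $- \frac{78866800083385}{920092964790751} \approx -0.085716$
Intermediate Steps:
$k = - \frac{73599}{6365}$ ($k = \frac{73599}{-6365} = 73599 \left(- \frac{1}{6365}\right) = - \frac{73599}{6365} \approx -11.563$)
$l = - \frac{1}{151925}$ ($l = \frac{1}{-151925} = - \frac{1}{151925} \approx -6.5822 \cdot 10^{-6}$)
$\frac{1}{\frac{\left(209114 + W\right) - 418345}{81558 + l} + k} = \frac{1}{\frac{\left(209114 + 200803\right) - 418345}{81558 - \frac{1}{151925}} - \frac{73599}{6365}} = \frac{1}{\frac{409917 - 418345}{\frac{12390699149}{151925}} - \frac{73599}{6365}} = \frac{1}{\left(-8428\right) \frac{151925}{12390699149} - \frac{73599}{6365}} = \frac{1}{- \frac{1280423900}{12390699149} - \frac{73599}{6365}} = \frac{1}{- \frac{920092964790751}{78866800083385}} = - \frac{78866800083385}{920092964790751}$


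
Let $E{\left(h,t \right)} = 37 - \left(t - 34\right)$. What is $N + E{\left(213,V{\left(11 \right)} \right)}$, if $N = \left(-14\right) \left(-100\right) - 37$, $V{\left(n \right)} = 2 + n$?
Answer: $1421$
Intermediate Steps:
$E{\left(h,t \right)} = 71 - t$ ($E{\left(h,t \right)} = 37 - \left(-34 + t\right) = 71 - t$)
$N = 1363$ ($N = 1400 - 37 = 1363$)
$N + E{\left(213,V{\left(11 \right)} \right)} = 1363 + \left(71 - \left(2 + 11\right)\right) = 1363 + \left(71 - 13\right) = 1363 + 58 = 1421$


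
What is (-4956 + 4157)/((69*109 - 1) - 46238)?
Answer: 799/38718 ≈ 0.020636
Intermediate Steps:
(-4956 + 4157)/((69*109 - 1) - 46238) = -799/((7521 - 1) - 46238) = -799/(7520 - 46238) = -799/(-38718) = -799*(-1/38718) = 799/38718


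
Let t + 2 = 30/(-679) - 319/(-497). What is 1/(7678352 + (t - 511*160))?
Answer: 48209/366224036123 ≈ 1.3164e-7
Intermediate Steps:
t = -67605/48209 (t = -2 + (30/(-679) - 319/(-497)) = -2 + (30*(-1/679) - 319*(-1/497)) = -2 + (-30/679 + 319/497) = -2 + 28813/48209 = -67605/48209 ≈ -1.4023)
1/(7678352 + (t - 511*160)) = 1/(7678352 + (-67605/48209 - 511*160)) = 1/(7678352 + (-67605/48209 - 81760)) = 1/(7678352 - 3941635445/48209) = 1/(366224036123/48209) = 48209/366224036123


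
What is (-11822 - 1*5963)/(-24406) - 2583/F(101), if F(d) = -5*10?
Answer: 15982487/305075 ≈ 52.389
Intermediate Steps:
F(d) = -50
(-11822 - 1*5963)/(-24406) - 2583/F(101) = (-11822 - 1*5963)/(-24406) - 2583/(-50) = (-11822 - 5963)*(-1/24406) - 2583*(-1/50) = -17785*(-1/24406) + 2583/50 = 17785/24406 + 2583/50 = 15982487/305075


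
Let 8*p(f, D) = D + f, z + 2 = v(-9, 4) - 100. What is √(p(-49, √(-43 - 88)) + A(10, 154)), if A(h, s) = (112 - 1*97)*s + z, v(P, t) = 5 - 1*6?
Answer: √(35214 + 2*I*√131)/4 ≈ 46.914 + 0.015248*I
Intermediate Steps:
v(P, t) = -1 (v(P, t) = 5 - 6 = -1)
z = -103 (z = -2 + (-1 - 100) = -2 - 101 = -103)
A(h, s) = -103 + 15*s (A(h, s) = (112 - 1*97)*s - 103 = (112 - 97)*s - 103 = 15*s - 103 = -103 + 15*s)
p(f, D) = D/8 + f/8 (p(f, D) = (D + f)/8 = D/8 + f/8)
√(p(-49, √(-43 - 88)) + A(10, 154)) = √((√(-43 - 88)/8 + (⅛)*(-49)) + (-103 + 15*154)) = √((√(-131)/8 - 49/8) + (-103 + 2310)) = √(((I*√131)/8 - 49/8) + 2207) = √((I*√131/8 - 49/8) + 2207) = √((-49/8 + I*√131/8) + 2207) = √(17607/8 + I*√131/8)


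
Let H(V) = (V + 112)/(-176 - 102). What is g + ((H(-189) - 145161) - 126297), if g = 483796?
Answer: 59030041/278 ≈ 2.1234e+5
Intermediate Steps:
H(V) = -56/139 - V/278 (H(V) = (112 + V)/(-278) = (112 + V)*(-1/278) = -56/139 - V/278)
g + ((H(-189) - 145161) - 126297) = 483796 + (((-56/139 - 1/278*(-189)) - 145161) - 126297) = 483796 + (((-56/139 + 189/278) - 145161) - 126297) = 483796 + ((77/278 - 145161) - 126297) = 483796 + (-40354681/278 - 126297) = 483796 - 75465247/278 = 59030041/278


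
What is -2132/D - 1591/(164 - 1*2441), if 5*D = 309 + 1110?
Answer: -667127/97911 ≈ -6.8136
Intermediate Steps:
D = 1419/5 (D = (309 + 1110)/5 = (⅕)*1419 = 1419/5 ≈ 283.80)
-2132/D - 1591/(164 - 1*2441) = -2132/1419/5 - 1591/(164 - 1*2441) = -2132*5/1419 - 1591/(164 - 2441) = -10660/1419 - 1591/(-2277) = -10660/1419 - 1591*(-1/2277) = -10660/1419 + 1591/2277 = -667127/97911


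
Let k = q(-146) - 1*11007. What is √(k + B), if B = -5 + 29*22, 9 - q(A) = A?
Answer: I*√10219 ≈ 101.09*I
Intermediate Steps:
q(A) = 9 - A
k = -10852 (k = (9 - 1*(-146)) - 1*11007 = (9 + 146) - 11007 = 155 - 11007 = -10852)
B = 633 (B = -5 + 638 = 633)
√(k + B) = √(-10852 + 633) = √(-10219) = I*√10219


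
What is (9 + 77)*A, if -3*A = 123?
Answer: -3526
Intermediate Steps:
A = -41 (A = -⅓*123 = -41)
(9 + 77)*A = (9 + 77)*(-41) = 86*(-41) = -3526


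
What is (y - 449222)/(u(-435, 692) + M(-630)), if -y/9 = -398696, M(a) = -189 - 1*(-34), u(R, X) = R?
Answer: -1569521/295 ≈ -5320.4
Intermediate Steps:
M(a) = -155 (M(a) = -189 + 34 = -155)
y = 3588264 (y = -9*(-398696) = 3588264)
(y - 449222)/(u(-435, 692) + M(-630)) = (3588264 - 449222)/(-435 - 155) = 3139042/(-590) = 3139042*(-1/590) = -1569521/295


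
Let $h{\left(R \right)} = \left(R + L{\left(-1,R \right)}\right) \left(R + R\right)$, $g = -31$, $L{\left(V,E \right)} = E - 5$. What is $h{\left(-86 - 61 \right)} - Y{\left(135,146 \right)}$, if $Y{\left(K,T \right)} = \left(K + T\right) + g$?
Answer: $87656$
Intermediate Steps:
$L{\left(V,E \right)} = -5 + E$
$Y{\left(K,T \right)} = -31 + K + T$ ($Y{\left(K,T \right)} = \left(K + T\right) - 31 = -31 + K + T$)
$h{\left(R \right)} = 2 R \left(-5 + 2 R\right)$ ($h{\left(R \right)} = \left(R + \left(-5 + R\right)\right) \left(R + R\right) = \left(-5 + 2 R\right) 2 R = 2 R \left(-5 + 2 R\right)$)
$h{\left(-86 - 61 \right)} - Y{\left(135,146 \right)} = 2 \left(-86 - 61\right) \left(-5 + 2 \left(-86 - 61\right)\right) - \left(-31 + 135 + 146\right) = 2 \left(-147\right) \left(-5 + 2 \left(-147\right)\right) - 250 = 2 \left(-147\right) \left(-5 - 294\right) - 250 = 2 \left(-147\right) \left(-299\right) - 250 = 87906 - 250 = 87656$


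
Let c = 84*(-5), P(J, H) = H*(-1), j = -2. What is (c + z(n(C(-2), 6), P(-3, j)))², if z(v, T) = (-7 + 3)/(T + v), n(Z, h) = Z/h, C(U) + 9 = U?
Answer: 197136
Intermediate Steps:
C(U) = -9 + U
P(J, H) = -H
c = -420
z(v, T) = -4/(T + v)
(c + z(n(C(-2), 6), P(-3, j)))² = (-420 - 4/(-1*(-2) + (-9 - 2)/6))² = (-420 - 4/(2 - 11*⅙))² = (-420 - 4/(2 - 11/6))² = (-420 - 4/⅙)² = (-420 - 4*6)² = (-420 - 24)² = (-444)² = 197136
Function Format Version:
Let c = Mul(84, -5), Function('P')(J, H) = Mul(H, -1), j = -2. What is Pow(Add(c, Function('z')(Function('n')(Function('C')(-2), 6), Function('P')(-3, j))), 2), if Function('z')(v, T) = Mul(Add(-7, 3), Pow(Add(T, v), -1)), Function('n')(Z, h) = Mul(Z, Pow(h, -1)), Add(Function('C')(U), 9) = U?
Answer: 197136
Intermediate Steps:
Function('C')(U) = Add(-9, U)
Function('P')(J, H) = Mul(-1, H)
c = -420
Function('z')(v, T) = Mul(-4, Pow(Add(T, v), -1))
Pow(Add(c, Function('z')(Function('n')(Function('C')(-2), 6), Function('P')(-3, j))), 2) = Pow(Add(-420, Mul(-4, Pow(Add(Mul(-1, -2), Mul(Add(-9, -2), Pow(6, -1))), -1))), 2) = Pow(Add(-420, Mul(-4, Pow(Add(2, Mul(-11, Rational(1, 6))), -1))), 2) = Pow(Add(-420, Mul(-4, Pow(Add(2, Rational(-11, 6)), -1))), 2) = Pow(Add(-420, Mul(-4, Pow(Rational(1, 6), -1))), 2) = Pow(Add(-420, Mul(-4, 6)), 2) = Pow(Add(-420, -24), 2) = Pow(-444, 2) = 197136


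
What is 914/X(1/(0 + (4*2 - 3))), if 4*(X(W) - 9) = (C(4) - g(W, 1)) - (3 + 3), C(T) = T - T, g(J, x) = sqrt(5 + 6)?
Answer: 109680/889 + 3656*sqrt(11)/889 ≈ 137.01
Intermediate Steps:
g(J, x) = sqrt(11)
C(T) = 0
X(W) = 15/2 - sqrt(11)/4 (X(W) = 9 + ((0 - sqrt(11)) - (3 + 3))/4 = 9 + (-sqrt(11) - 1*6)/4 = 9 + (-sqrt(11) - 6)/4 = 9 + (-6 - sqrt(11))/4 = 9 + (-3/2 - sqrt(11)/4) = 15/2 - sqrt(11)/4)
914/X(1/(0 + (4*2 - 3))) = 914/(15/2 - sqrt(11)/4)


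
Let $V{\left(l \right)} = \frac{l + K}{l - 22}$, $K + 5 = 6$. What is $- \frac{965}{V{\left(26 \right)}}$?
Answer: $- \frac{3860}{27} \approx -142.96$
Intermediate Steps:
$K = 1$ ($K = -5 + 6 = 1$)
$V{\left(l \right)} = \frac{1 + l}{-22 + l}$ ($V{\left(l \right)} = \frac{l + 1}{l - 22} = \frac{1 + l}{-22 + l}$)
$- \frac{965}{V{\left(26 \right)}} = - \frac{965}{\frac{1}{-22 + 26} \left(1 + 26\right)} = - \frac{965}{\frac{1}{4} \cdot 27} = - \frac{965}{\frac{27}{4}} = \left(-965\right) \frac{4}{27} = - \frac{3860}{27}$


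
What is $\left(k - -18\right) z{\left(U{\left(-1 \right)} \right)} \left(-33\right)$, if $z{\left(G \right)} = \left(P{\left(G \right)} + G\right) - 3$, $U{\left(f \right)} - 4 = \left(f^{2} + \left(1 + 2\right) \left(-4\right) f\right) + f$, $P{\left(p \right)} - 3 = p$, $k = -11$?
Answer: $-7392$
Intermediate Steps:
$P{\left(p \right)} = 3 + p$
$U{\left(f \right)} = 4 + f^{2} - 11 f$ ($U{\left(f \right)} = 4 + \left(\left(f^{2} + \left(1 + 2\right) \left(-4\right) f\right) + f\right) = 4 + \left(\left(f^{2} + 3 \left(-4\right) f\right) + f\right) = 4 + \left(\left(f^{2} - 12 f\right) + f\right) = 4 + \left(f^{2} - 11 f\right) = 4 + f^{2} - 11 f$)
$z{\left(G \right)} = 2 G$ ($z{\left(G \right)} = \left(\left(3 + G\right) + G\right) - 3 = \left(3 + 2 G\right) - 3 = 2 G$)
$\left(k - -18\right) z{\left(U{\left(-1 \right)} \right)} \left(-33\right) = \left(-11 - -18\right) 2 \left(4 + \left(-1\right)^{2} - -11\right) \left(-33\right) = \left(-11 + 18\right) 2 \left(4 + 1 + 11\right) \left(-33\right) = 7 \cdot 2 \cdot 16 \left(-33\right) = 7 \cdot 32 \left(-33\right) = 224 \left(-33\right) = -7392$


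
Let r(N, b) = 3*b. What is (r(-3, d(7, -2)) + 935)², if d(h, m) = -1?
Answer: 868624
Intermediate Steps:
(r(-3, d(7, -2)) + 935)² = (3*(-1) + 935)² = (-3 + 935)² = 932² = 868624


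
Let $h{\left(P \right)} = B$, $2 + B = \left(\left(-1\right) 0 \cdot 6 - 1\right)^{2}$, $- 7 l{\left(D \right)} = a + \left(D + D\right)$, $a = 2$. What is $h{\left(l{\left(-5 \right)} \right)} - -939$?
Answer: $938$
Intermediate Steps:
$l{\left(D \right)} = - \frac{2}{7} - \frac{2 D}{7}$ ($l{\left(D \right)} = - \frac{2 + \left(D + D\right)}{7} = - \frac{2 + 2 D}{7} = - \frac{2}{7} - \frac{2 D}{7}$)
$B = -1$ ($B = -2 + \left(\left(-1\right) 0 \cdot 6 - 1\right)^{2} = -2 + \left(0 \cdot 6 - 1\right)^{2} = -2 + \left(0 - 1\right)^{2} = -2 + \left(-1\right)^{2} = -2 + 1 = -1$)
$h{\left(P \right)} = -1$
$h{\left(l{\left(-5 \right)} \right)} - -939 = -1 - -939 = -1 + 939 = 938$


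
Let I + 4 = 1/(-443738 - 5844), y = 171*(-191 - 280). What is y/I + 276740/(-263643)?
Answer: 3181986125720602/158038950849 ≈ 20134.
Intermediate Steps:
y = -80541 (y = 171*(-471) = -80541)
I = -1798329/449582 (I = -4 + 1/(-443738 - 5844) = -4 + 1/(-449582) = -4 - 1/449582 = -1798329/449582 ≈ -4.0000)
y/I + 276740/(-263643) = -80541/(-1798329/449582) + 276740/(-263643) = -80541*(-449582/1798329) + 276740*(-1/263643) = 12069927954/599443 - 276740/263643 = 3181986125720602/158038950849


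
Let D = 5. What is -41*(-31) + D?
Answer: 1276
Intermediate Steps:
-41*(-31) + D = -41*(-31) + 5 = 1271 + 5 = 1276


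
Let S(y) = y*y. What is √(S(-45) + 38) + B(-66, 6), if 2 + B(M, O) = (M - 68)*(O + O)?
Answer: -1610 + √2063 ≈ -1564.6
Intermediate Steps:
S(y) = y²
B(M, O) = -2 + 2*O*(-68 + M) (B(M, O) = -2 + (M - 68)*(O + O) = -2 + (-68 + M)*(2*O) = -2 + 2*O*(-68 + M))
√(S(-45) + 38) + B(-66, 6) = √((-45)² + 38) + (-2 - 136*6 + 2*(-66)*6) = √(2025 + 38) + (-2 - 816 - 792) = √2063 - 1610 = -1610 + √2063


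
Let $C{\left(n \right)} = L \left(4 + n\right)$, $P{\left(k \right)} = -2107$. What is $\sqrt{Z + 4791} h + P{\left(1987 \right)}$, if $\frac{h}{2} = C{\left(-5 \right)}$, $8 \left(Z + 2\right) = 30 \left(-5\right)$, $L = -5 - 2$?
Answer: $-2107 + 7 \sqrt{19081} \approx -1140.1$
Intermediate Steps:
$L = -7$ ($L = -5 - 2 = -7$)
$Z = - \frac{83}{4}$ ($Z = -2 + \frac{30 \left(-5\right)}{8} = -2 + \frac{1}{8} \left(-150\right) = -2 - \frac{75}{4} = - \frac{83}{4} \approx -20.75$)
$C{\left(n \right)} = -28 - 7 n$ ($C{\left(n \right)} = - 7 \left(4 + n\right) = -28 - 7 n$)
$h = 14$ ($h = 2 \left(-28 - -35\right) = 2 \left(-28 + 35\right) = 2 \cdot 7 = 14$)
$\sqrt{Z + 4791} h + P{\left(1987 \right)} = \sqrt{- \frac{83}{4} + 4791} \cdot 14 - 2107 = \sqrt{\frac{19081}{4}} \cdot 14 - 2107 = \frac{\sqrt{19081}}{2} \cdot 14 - 2107 = 7 \sqrt{19081} - 2107 = -2107 + 7 \sqrt{19081}$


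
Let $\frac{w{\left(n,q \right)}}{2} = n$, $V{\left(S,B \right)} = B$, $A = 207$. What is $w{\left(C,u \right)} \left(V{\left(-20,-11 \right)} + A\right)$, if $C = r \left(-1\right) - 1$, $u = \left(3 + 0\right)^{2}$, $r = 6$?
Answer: $-2744$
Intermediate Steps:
$u = 9$ ($u = 3^{2} = 9$)
$C = -7$ ($C = 6 \left(-1\right) - 1 = -6 - 1 = -7$)
$w{\left(n,q \right)} = 2 n$
$w{\left(C,u \right)} \left(V{\left(-20,-11 \right)} + A\right) = 2 \left(-7\right) \left(-11 + 207\right) = \left(-14\right) 196 = -2744$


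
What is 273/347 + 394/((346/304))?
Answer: 20828365/60031 ≈ 346.96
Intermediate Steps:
273/347 + 394/((346/304)) = 273*(1/347) + 394/((346*(1/304))) = 273/347 + 394/(173/152) = 273/347 + 394*(152/173) = 273/347 + 59888/173 = 20828365/60031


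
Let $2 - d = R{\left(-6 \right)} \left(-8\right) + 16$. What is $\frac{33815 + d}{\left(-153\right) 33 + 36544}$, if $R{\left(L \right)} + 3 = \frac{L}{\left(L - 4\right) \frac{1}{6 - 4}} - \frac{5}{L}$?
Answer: $\frac{506899}{472425} \approx 1.073$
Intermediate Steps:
$R{\left(L \right)} = -3 - \frac{5}{L} + \frac{L}{-2 + \frac{L}{2}}$ ($R{\left(L \right)} = -3 + \left(\frac{L}{\left(L - 4\right) \frac{1}{6 - 4}} - \frac{5}{L}\right) = -3 + \left(\frac{L}{\left(-4 + L\right) \frac{1}{2}} - \frac{5}{L}\right) = -3 + \left(\frac{L}{-2 + \frac{L}{2}} - \frac{5}{L}\right) = -3 + \left(- \frac{5}{L} + \frac{L}{-2 + \frac{L}{2}}\right) = -3 - \frac{5}{L} + \frac{L}{-2 + \frac{L}{2}}$)
$d = - \frac{326}{15}$ ($d = 2 - \left(\frac{20 - \left(-6\right)^{2} + 7 \left(-6\right)}{\left(-6\right) \left(-4 - 6\right)} \left(-8\right) + 16\right) = 2 - \left(- \frac{20 - 36 - 42}{6 \left(-10\right)} \left(-8\right) + 16\right) = 2 - \left(\left(- \frac{1}{6}\right) \left(- \frac{1}{10}\right) \left(20 - 36 - 42\right) \left(-8\right) + 16\right) = 2 - \left(\left(- \frac{1}{6}\right) \left(- \frac{1}{10}\right) \left(-58\right) \left(-8\right) + 16\right) = 2 - \left(\left(- \frac{29}{30}\right) \left(-8\right) + 16\right) = 2 - \left(\frac{116}{15} + 16\right) = 2 - \frac{356}{15} = - \frac{326}{15} \approx -21.733$)
$\frac{33815 + d}{\left(-153\right) 33 + 36544} = \frac{33815 - \frac{326}{15}}{\left(-153\right) 33 + 36544} = \frac{506899}{15 \left(-5049 + 36544\right)} = \frac{506899}{15 \cdot 31495} = \frac{506899}{15} \cdot \frac{1}{31495} = \frac{506899}{472425}$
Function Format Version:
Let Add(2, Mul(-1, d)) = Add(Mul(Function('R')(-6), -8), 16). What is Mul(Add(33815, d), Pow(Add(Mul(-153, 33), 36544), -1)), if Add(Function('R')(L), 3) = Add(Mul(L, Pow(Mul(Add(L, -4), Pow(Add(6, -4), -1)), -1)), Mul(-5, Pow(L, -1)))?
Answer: Rational(506899, 472425) ≈ 1.0730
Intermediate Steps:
Function('R')(L) = Add(-3, Mul(-5, Pow(L, -1)), Mul(L, Pow(Add(-2, Mul(Rational(1, 2), L)), -1))) (Function('R')(L) = Add(-3, Add(Mul(L, Pow(Mul(Add(L, -4), Pow(Add(6, -4), -1)), -1)), Mul(-5, Pow(L, -1)))) = Add(-3, Add(Mul(L, Pow(Mul(Add(-4, L), Pow(2, -1)), -1)), Mul(-5, Pow(L, -1)))) = Add(-3, Add(Mul(L, Pow(Mul(Add(-4, L), Rational(1, 2)), -1)), Mul(-5, Pow(L, -1)))) = Add(-3, Add(Mul(L, Pow(Add(-2, Mul(Rational(1, 2), L)), -1)), Mul(-5, Pow(L, -1)))) = Add(-3, Add(Mul(-5, Pow(L, -1)), Mul(L, Pow(Add(-2, Mul(Rational(1, 2), L)), -1)))) = Add(-3, Mul(-5, Pow(L, -1)), Mul(L, Pow(Add(-2, Mul(Rational(1, 2), L)), -1))))
d = Rational(-326, 15) (d = Add(2, Mul(-1, Add(Mul(Mul(Pow(-6, -1), Pow(Add(-4, -6), -1), Add(20, Mul(-1, Pow(-6, 2)), Mul(7, -6))), -8), 16))) = Add(2, Mul(-1, Add(Mul(Mul(Rational(-1, 6), Pow(-10, -1), Add(20, Mul(-1, 36), -42)), -8), 16))) = Add(2, Mul(-1, Add(Mul(Mul(Rational(-1, 6), Rational(-1, 10), Add(20, -36, -42)), -8), 16))) = Add(2, Mul(-1, Add(Mul(Mul(Rational(-1, 6), Rational(-1, 10), -58), -8), 16))) = Add(2, Mul(-1, Add(Mul(Rational(-29, 30), -8), 16))) = Add(2, Mul(-1, Add(Rational(116, 15), 16))) = Add(2, Mul(-1, Rational(356, 15))) = Add(2, Rational(-356, 15)) = Rational(-326, 15) ≈ -21.733)
Mul(Add(33815, d), Pow(Add(Mul(-153, 33), 36544), -1)) = Mul(Add(33815, Rational(-326, 15)), Pow(Add(Mul(-153, 33), 36544), -1)) = Mul(Rational(506899, 15), Pow(Add(-5049, 36544), -1)) = Mul(Rational(506899, 15), Pow(31495, -1)) = Mul(Rational(506899, 15), Rational(1, 31495)) = Rational(506899, 472425)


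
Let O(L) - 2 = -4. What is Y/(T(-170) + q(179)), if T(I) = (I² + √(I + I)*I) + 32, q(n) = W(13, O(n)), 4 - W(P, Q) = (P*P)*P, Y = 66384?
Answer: 1775041776/724800121 + 22570560*I*√85/724800121 ≈ 2.449 + 0.2871*I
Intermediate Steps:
O(L) = -2 (O(L) = 2 - 4 = -2)
W(P, Q) = 4 - P³ (W(P, Q) = 4 - P*P*P = 4 - P²*P = 4 - P³)
q(n) = -2193 (q(n) = 4 - 1*13³ = 4 - 1*2197 = 4 - 2197 = -2193)
T(I) = 32 + I² + √2*I^(3/2) (T(I) = (I² + √(2*I)*I) + 32 = (I² + (√2*√I)*I) + 32 = (I² + √2*I^(3/2)) + 32 = 32 + I² + √2*I^(3/2))
Y/(T(-170) + q(179)) = 66384/((32 + (-170)² + √2*(-170)^(3/2)) - 2193) = 66384/((32 + 28900 + √2*(-170*I*√170)) - 2193) = 66384/((32 + 28900 - 340*I*√85) - 2193) = 66384/((28932 - 340*I*√85) - 2193) = 66384/(26739 - 340*I*√85)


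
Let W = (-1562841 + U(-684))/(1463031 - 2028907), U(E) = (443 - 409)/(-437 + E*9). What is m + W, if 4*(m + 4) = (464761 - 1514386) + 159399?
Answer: -830322964957567/3730820468 ≈ -2.2256e+5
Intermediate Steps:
U(E) = 34/(-437 + 9*E)
m = -445121/2 (m = -4 + ((464761 - 1514386) + 159399)/4 = -4 + (-1049625 + 159399)/4 = -4 + (¼)*(-890226) = -4 - 445113/2 = -445121/2 ≈ -2.2256e+5)
W = 10303810747/3730820468 (W = (-1562841 + 34/(-437 + 9*(-684)))/(1463031 - 2028907) = (-1562841 + 34/(-437 - 6156))/(-565876) = (-1562841 + 34/(-6593))*(-1/565876) = (-1562841 + 34*(-1/6593))*(-1/565876) = (-1562841 - 34/6593)*(-1/565876) = -10303810747/6593*(-1/565876) = 10303810747/3730820468 ≈ 2.7618)
m + W = -445121/2 + 10303810747/3730820468 = -830322964957567/3730820468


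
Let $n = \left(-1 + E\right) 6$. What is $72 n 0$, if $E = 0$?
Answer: $0$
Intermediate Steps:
$n = -6$ ($n = \left(-1 + 0\right) 6 = \left(-1\right) 6 = -6$)
$72 n 0 = 72 \left(\left(-6\right) 0\right) = 72 \cdot 0 = 0$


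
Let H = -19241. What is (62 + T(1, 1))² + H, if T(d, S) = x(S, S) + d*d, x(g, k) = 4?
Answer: -14752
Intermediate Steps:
T(d, S) = 4 + d² (T(d, S) = 4 + d*d = 4 + d²)
(62 + T(1, 1))² + H = (62 + (4 + 1²))² - 19241 = (62 + (4 + 1))² - 19241 = (62 + 5)² - 19241 = 67² - 19241 = 4489 - 19241 = -14752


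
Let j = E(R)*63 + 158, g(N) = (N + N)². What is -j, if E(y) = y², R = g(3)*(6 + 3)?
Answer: -6613646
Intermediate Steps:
g(N) = 4*N² (g(N) = (2*N)² = 4*N²)
R = 324 (R = (4*3²)*(6 + 3) = (4*9)*9 = 36*9 = 324)
j = 6613646 (j = 324²*63 + 158 = 104976*63 + 158 = 6613488 + 158 = 6613646)
-j = -1*6613646 = -6613646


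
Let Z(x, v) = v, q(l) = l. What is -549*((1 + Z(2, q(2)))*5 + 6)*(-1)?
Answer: 11529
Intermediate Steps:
-549*((1 + Z(2, q(2)))*5 + 6)*(-1) = -549*((1 + 2)*5 + 6)*(-1) = -549*(3*5 + 6)*(-1) = -549*(15 + 6)*(-1) = -11529*(-1) = -549*(-21) = 11529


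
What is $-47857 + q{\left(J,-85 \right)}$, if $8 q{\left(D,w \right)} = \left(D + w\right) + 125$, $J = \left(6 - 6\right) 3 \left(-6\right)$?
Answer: $-47852$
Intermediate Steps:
$J = 0$ ($J = \left(6 - 6\right) 3 \left(-6\right) = 0 \cdot 3 \left(-6\right) = 0 \left(-6\right) = 0$)
$q{\left(D,w \right)} = \frac{125}{8} + \frac{D}{8} + \frac{w}{8}$ ($q{\left(D,w \right)} = \frac{\left(D + w\right) + 125}{8} = \frac{125 + D + w}{8} = \frac{125}{8} + \frac{D}{8} + \frac{w}{8}$)
$-47857 + q{\left(J,-85 \right)} = -47857 + \left(\frac{125}{8} + \frac{1}{8} \cdot 0 + \frac{1}{8} \left(-85\right)\right) = -47857 + \left(\frac{125}{8} + 0 - \frac{85}{8}\right) = -47857 + 5 = -47852$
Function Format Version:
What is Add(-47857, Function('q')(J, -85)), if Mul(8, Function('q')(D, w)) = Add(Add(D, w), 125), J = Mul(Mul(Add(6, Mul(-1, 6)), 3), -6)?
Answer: -47852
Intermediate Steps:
J = 0 (J = Mul(Mul(Add(6, -6), 3), -6) = Mul(Mul(0, 3), -6) = Mul(0, -6) = 0)
Function('q')(D, w) = Add(Rational(125, 8), Mul(Rational(1, 8), D), Mul(Rational(1, 8), w)) (Function('q')(D, w) = Mul(Rational(1, 8), Add(Add(D, w), 125)) = Mul(Rational(1, 8), Add(125, D, w)) = Add(Rational(125, 8), Mul(Rational(1, 8), D), Mul(Rational(1, 8), w)))
Add(-47857, Function('q')(J, -85)) = Add(-47857, Add(Rational(125, 8), Mul(Rational(1, 8), 0), Mul(Rational(1, 8), -85))) = Add(-47857, Add(Rational(125, 8), 0, Rational(-85, 8))) = Add(-47857, 5) = -47852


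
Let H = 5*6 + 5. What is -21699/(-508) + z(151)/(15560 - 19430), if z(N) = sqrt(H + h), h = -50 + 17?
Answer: 21699/508 - sqrt(2)/3870 ≈ 42.714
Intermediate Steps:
H = 35 (H = 30 + 5 = 35)
h = -33
z(N) = sqrt(2) (z(N) = sqrt(35 - 33) = sqrt(2))
-21699/(-508) + z(151)/(15560 - 19430) = -21699/(-508) + sqrt(2)/(15560 - 19430) = -21699*(-1/508) + sqrt(2)/(-3870) = 21699/508 + sqrt(2)*(-1/3870) = 21699/508 - sqrt(2)/3870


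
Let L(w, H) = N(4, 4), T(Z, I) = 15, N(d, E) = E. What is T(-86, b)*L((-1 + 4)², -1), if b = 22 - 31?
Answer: 60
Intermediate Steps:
b = -9
L(w, H) = 4
T(-86, b)*L((-1 + 4)², -1) = 15*4 = 60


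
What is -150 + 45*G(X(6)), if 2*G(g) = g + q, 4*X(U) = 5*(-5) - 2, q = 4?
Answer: -1695/8 ≈ -211.88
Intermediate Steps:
X(U) = -27/4 (X(U) = (5*(-5) - 2)/4 = (-25 - 2)/4 = (¼)*(-27) = -27/4)
G(g) = 2 + g/2 (G(g) = (g + 4)/2 = (4 + g)/2 = 2 + g/2)
-150 + 45*G(X(6)) = -150 + 45*(2 + (½)*(-27/4)) = -150 + 45*(2 - 27/8) = -150 + 45*(-11/8) = -150 - 495/8 = -1695/8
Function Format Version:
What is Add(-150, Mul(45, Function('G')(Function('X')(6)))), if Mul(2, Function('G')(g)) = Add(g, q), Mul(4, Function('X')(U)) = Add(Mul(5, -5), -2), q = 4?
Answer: Rational(-1695, 8) ≈ -211.88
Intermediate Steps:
Function('X')(U) = Rational(-27, 4) (Function('X')(U) = Mul(Rational(1, 4), Add(Mul(5, -5), -2)) = Mul(Rational(1, 4), Add(-25, -2)) = Mul(Rational(1, 4), -27) = Rational(-27, 4))
Function('G')(g) = Add(2, Mul(Rational(1, 2), g)) (Function('G')(g) = Mul(Rational(1, 2), Add(g, 4)) = Mul(Rational(1, 2), Add(4, g)) = Add(2, Mul(Rational(1, 2), g)))
Add(-150, Mul(45, Function('G')(Function('X')(6)))) = Add(-150, Mul(45, Add(2, Mul(Rational(1, 2), Rational(-27, 4))))) = Add(-150, Mul(45, Add(2, Rational(-27, 8)))) = Add(-150, Mul(45, Rational(-11, 8))) = Add(-150, Rational(-495, 8)) = Rational(-1695, 8)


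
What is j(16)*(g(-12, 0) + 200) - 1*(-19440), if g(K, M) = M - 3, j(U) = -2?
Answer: 19046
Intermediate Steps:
g(K, M) = -3 + M
j(16)*(g(-12, 0) + 200) - 1*(-19440) = -2*((-3 + 0) + 200) - 1*(-19440) = -2*(-3 + 200) + 19440 = -2*197 + 19440 = -394 + 19440 = 19046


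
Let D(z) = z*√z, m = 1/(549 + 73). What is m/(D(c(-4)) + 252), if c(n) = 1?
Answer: 1/157366 ≈ 6.3546e-6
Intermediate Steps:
m = 1/622 ≈ 0.0016077
D(z) = z^(3/2)
m/(D(c(-4)) + 252) = 1/(622*(1^(3/2) + 252)) = 1/(622*(1 + 252)) = (1/622)/253 = (1/622)*(1/253) = 1/157366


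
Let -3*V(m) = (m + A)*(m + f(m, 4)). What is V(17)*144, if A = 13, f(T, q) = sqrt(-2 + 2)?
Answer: -24480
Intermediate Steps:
f(T, q) = 0 (f(T, q) = sqrt(0) = 0)
V(m) = -m*(13 + m)/3 (V(m) = -(m + 13)*(m + 0)/3 = -(13 + m)*m/3 = -m*(13 + m)/3)
V(17)*144 = ((1/3)*17*(-13 - 1*17))*144 = ((1/3)*17*(-13 - 17))*144 = ((1/3)*17*(-30))*144 = -170*144 = -24480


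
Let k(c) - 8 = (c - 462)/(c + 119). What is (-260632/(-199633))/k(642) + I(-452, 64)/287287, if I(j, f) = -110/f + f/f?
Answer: 65119860234977/410836709515232 ≈ 0.15851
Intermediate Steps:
k(c) = 8 + (-462 + c)/(119 + c) (k(c) = 8 + (c - 462)/(c + 119) = 8 + (-462 + c)/(119 + c))
I(j, f) = 1 - 110/f (I(j, f) = -110/f + 1 = 1 - 110/f)
(-260632/(-199633))/k(642) + I(-452, 64)/287287 = (-260632/(-199633))/(((490 + 9*642)/(119 + 642))) + ((-110 + 64)/64)/287287 = (-260632*(-1/199633))/(((490 + 5778)/761)) + ((1/64)*(-46))*(1/287287) = 260632/(199633*(((1/761)*6268))) - 23/32*1/287287 = 260632/(199633*(6268/761)) - 23/9193184 = (260632/199633)*(761/6268) - 23/9193184 = 49585238/312824911 - 23/9193184 = 65119860234977/410836709515232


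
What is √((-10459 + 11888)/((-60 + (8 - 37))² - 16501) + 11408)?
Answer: √209950907595/4290 ≈ 106.81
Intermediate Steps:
√((-10459 + 11888)/((-60 + (8 - 37))² - 16501) + 11408) = √(1429/((-60 - 29)² - 16501) + 11408) = √(1429/((-89)² - 16501) + 11408) = √(1429/(7921 - 16501) + 11408) = √(1429/(-8580) + 11408) = √(1429*(-1/8580) + 11408) = √(-1429/8580 + 11408) = √(97879211/8580) = √209950907595/4290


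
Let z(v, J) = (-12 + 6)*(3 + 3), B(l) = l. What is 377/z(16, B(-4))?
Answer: -377/36 ≈ -10.472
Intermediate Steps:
z(v, J) = -36 (z(v, J) = -6*6 = -36)
377/z(16, B(-4)) = 377/(-36) = 377*(-1/36) = -377/36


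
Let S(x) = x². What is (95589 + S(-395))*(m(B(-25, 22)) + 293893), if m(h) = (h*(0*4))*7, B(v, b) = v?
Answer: 73947593302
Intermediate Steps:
m(h) = 0 (m(h) = (h*0)*7 = 0*7 = 0)
(95589 + S(-395))*(m(B(-25, 22)) + 293893) = (95589 + (-395)²)*(0 + 293893) = (95589 + 156025)*293893 = 251614*293893 = 73947593302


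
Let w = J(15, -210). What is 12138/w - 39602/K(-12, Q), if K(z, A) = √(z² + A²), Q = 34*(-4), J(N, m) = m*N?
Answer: -289/75 - 19801*√1165/2330 ≈ -293.92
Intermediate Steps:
J(N, m) = N*m
w = -3150 (w = 15*(-210) = -3150)
Q = -136
K(z, A) = √(A² + z²)
12138/w - 39602/K(-12, Q) = 12138/(-3150) - 39602/√((-136)² + (-12)²) = 12138*(-1/3150) - 39602/√(18496 + 144) = -289/75 - 39602*√1165/4660 = -289/75 - 19801*√1165/2330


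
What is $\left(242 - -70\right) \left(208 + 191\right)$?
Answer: $124488$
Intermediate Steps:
$\left(242 - -70\right) \left(208 + 191\right) = \left(242 + 70\right) 399 = 312 \cdot 399 = 124488$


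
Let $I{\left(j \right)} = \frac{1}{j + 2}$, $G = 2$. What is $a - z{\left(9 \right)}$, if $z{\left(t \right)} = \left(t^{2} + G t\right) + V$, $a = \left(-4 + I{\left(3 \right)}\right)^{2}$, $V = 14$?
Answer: $- \frac{2464}{25} \approx -98.56$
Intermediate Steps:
$I{\left(j \right)} = \frac{1}{2 + j}$
$a = \frac{361}{25}$ ($a = \left(-4 + \frac{1}{2 + 3}\right)^{2} = \left(-4 + \frac{1}{5}\right)^{2} = \left(- \frac{19}{5}\right)^{2} = \frac{361}{25} \approx 14.44$)
$z{\left(t \right)} = 14 + t^{2} + 2 t$ ($z{\left(t \right)} = \left(t^{2} + 2 t\right) + 14 = 14 + t^{2} + 2 t$)
$a - z{\left(9 \right)} = \frac{361}{25} - \left(14 + 9^{2} + 2 \cdot 9\right) = \frac{361}{25} - \left(14 + 81 + 18\right) = \frac{361}{25} - 113 = - \frac{2464}{25}$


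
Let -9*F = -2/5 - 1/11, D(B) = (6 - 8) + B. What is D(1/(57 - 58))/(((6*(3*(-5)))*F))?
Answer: 11/18 ≈ 0.61111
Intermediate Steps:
D(B) = -2 + B
F = 3/55 (F = -(-2/5 - 1/11)/9 = -1/9*(-27/55) = 3/55 ≈ 0.054545)
D(1/(57 - 58))/(((6*(3*(-5)))*F)) = (-2 + 1/(57 - 58))/(((6*(3*(-5)))*(3/55))) = (-2 + 1/(-1))/(((6*(-15))*(3/55))) = (-2 - 1)/((-90*3/55)) = -3/(-54/11) = -3*(-11/54) = 11/18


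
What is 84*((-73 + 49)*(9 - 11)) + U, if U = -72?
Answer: 3960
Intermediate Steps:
84*((-73 + 49)*(9 - 11)) + U = 84*((-73 + 49)*(9 - 11)) - 72 = 84*(-24*(-2)) - 72 = 84*48 - 72 = 4032 - 72 = 3960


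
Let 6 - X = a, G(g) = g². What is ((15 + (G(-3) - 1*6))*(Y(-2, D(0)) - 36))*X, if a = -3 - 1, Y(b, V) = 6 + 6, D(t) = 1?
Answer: -4320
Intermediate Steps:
Y(b, V) = 12
a = -4
X = 10 (X = 6 - 1*(-4) = 6 + 4 = 10)
((15 + (G(-3) - 1*6))*(Y(-2, D(0)) - 36))*X = ((15 + ((-3)² - 1*6))*(12 - 36))*10 = ((15 + (9 - 6))*(-24))*10 = ((15 + 3)*(-24))*10 = (18*(-24))*10 = -432*10 = -4320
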